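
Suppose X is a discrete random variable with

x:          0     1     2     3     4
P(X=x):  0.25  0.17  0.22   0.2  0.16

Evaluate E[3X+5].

E[3X+5] = Σ (3x+5)·P(X=x)
 = 5·0.25 + 8·0.17 + 11·0.22 + 14·0.2 + 17·0.16
 = 1.25 + 1.36 + 2.42 + 2.8 + 2.72
 = 10.55

10.55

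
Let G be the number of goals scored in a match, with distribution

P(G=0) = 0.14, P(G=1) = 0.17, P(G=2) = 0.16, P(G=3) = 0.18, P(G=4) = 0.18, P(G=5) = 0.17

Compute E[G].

E[G] = Σ g·P(G=g)
 = 0·0.14 + 1·0.17 + 2·0.16 + 3·0.18 + 4·0.18 + 5·0.17
 = 0 + 0.17 + 0.32 + 0.54 + 0.72 + 0.85
 = 2.6

2.6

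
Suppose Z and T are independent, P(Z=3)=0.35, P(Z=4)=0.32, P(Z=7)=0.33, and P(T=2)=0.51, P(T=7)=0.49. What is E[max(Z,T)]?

E[max(Z,T)] = Σ_z Σ_t max(z,t) · P(Z=z)P(T=t)
 = 3·0.1785 + 7·0.1715 + 4·0.1632 + 7·0.1568 + 7·0.1683 + 7·0.1617
 = 0.5355 + 1.2005 + 0.6528 + 1.0976 + 1.1781 + 1.1319
 = 5.7964

5.7964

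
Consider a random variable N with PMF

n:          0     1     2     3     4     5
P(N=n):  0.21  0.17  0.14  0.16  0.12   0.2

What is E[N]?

2.41

E[N] = Σ n·P(N=n)
 = 0·0.21 + 1·0.17 + 2·0.14 + 3·0.16 + 4·0.12 + 5·0.2
 = 0 + 0.17 + 0.28 + 0.48 + 0.48 + 1
 = 2.41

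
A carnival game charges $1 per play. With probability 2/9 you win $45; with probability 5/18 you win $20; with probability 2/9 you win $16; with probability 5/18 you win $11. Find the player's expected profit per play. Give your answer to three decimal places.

21.167

E[payout] = 45·2/9 + 20·5/18 + 16·2/9 + 11·5/18
 = 10 + 50/9 + 32/9 + 55/18
 = 133/6
Net = 133/6 - 1 = 127/6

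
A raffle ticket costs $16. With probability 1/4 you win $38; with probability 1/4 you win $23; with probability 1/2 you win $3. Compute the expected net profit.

0.75

E[payout] = 38·1/4 + 23·1/4 + 3·1/2
 = 19/2 + 23/4 + 3/2
 = 67/4
Net = 67/4 - 16 = 3/4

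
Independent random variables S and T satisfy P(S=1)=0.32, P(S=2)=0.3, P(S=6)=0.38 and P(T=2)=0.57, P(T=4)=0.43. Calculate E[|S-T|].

2.0464

E[|S-T|] = Σ_s Σ_t |s-t| · P(S=s)P(T=t)
 = 1·0.1824 + 3·0.1376 + 0·0.171 + 2·0.129 + 4·0.2166 + 2·0.1634
 = 0.1824 + 0.4128 + 0 + 0.258 + 0.8664 + 0.3268
 = 2.0464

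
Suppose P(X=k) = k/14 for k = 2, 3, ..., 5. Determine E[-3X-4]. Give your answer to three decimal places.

E[-3X-4] = Σ (-3x-4)·P(X=x)
 = (-10)·1/7 + (-13)·3/14 + (-16)·2/7 + (-19)·5/14
 = (-10/7) + (-39/14) + (-32/7) + (-95/14)
 = -109/7

-15.571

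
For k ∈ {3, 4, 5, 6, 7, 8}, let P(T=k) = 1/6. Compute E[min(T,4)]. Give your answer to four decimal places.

3.8333

E[min(T,4)] = Σ min(t,4)·P(T=t)
 = 3·1/6 + 4·1/6 + 4·1/6 + 4·1/6 + 4·1/6 + 4·1/6
 = 1/2 + 2/3 + 2/3 + 2/3 + 2/3 + 2/3
 = 23/6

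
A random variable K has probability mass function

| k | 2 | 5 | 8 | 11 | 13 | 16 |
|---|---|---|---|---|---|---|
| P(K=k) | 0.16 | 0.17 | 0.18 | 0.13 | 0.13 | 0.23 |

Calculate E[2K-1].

E[2K-1] = Σ (2k-1)·P(K=k)
 = 3·0.16 + 9·0.17 + 15·0.18 + 21·0.13 + 25·0.13 + 31·0.23
 = 0.48 + 1.53 + 2.7 + 2.73 + 3.25 + 7.13
 = 17.82

17.82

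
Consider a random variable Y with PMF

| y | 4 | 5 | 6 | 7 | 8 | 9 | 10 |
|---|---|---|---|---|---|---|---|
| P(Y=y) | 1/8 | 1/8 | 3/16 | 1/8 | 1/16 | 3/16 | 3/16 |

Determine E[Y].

7.1875

E[Y] = Σ y·P(Y=y)
 = 4·1/8 + 5·1/8 + 6·3/16 + 7·1/8 + 8·1/16 + 9·3/16 + 10·3/16
 = 1/2 + 5/8 + 9/8 + 7/8 + 1/2 + 27/16 + 15/8
 = 115/16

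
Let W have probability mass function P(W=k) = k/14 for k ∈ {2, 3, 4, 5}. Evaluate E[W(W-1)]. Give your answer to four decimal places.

E[W(W-1)] = Σ w(w-1)·P(W=w)
 = 2·1/7 + 6·3/14 + 12·2/7 + 20·5/14
 = 2/7 + 9/7 + 24/7 + 50/7
 = 85/7

12.1429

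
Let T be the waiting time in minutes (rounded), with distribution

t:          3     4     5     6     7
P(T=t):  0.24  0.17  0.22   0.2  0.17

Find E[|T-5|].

1.19

E[|T-5|] = Σ |t-5|·P(T=t)
 = 2·0.24 + 1·0.17 + 0·0.22 + 1·0.2 + 2·0.17
 = 0.48 + 0.17 + 0 + 0.2 + 0.34
 = 1.19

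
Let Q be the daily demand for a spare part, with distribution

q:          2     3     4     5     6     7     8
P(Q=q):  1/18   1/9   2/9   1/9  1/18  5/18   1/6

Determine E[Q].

E[Q] = Σ q·P(Q=q)
 = 2·1/18 + 3·1/9 + 4·2/9 + 5·1/9 + 6·1/18 + 7·5/18 + 8·1/6
 = 1/9 + 1/3 + 8/9 + 5/9 + 1/3 + 35/18 + 4/3
 = 11/2

5.5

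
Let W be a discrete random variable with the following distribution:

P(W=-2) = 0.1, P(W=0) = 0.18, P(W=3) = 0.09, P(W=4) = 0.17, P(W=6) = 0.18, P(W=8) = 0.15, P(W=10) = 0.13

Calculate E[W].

E[W] = Σ w·P(W=w)
 = (-2)·0.1 + 0·0.18 + 3·0.09 + 4·0.17 + 6·0.18 + 8·0.15 + 10·0.13
 = (-0.2) + 0 + 0.27 + 0.68 + 1.08 + 1.2 + 1.3
 = 4.33

4.33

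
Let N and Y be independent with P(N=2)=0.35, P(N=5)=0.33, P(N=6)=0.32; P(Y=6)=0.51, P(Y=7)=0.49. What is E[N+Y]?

10.76

E[N+Y] = Σ_n Σ_y (n+y) · P(N=n)P(Y=y)
 = 8·0.1785 + 9·0.1715 + 11·0.1683 + 12·0.1617 + 12·0.1632 + 13·0.1568
 = 1.428 + 1.5435 + 1.8513 + 1.9404 + 1.9584 + 2.0384
 = 10.76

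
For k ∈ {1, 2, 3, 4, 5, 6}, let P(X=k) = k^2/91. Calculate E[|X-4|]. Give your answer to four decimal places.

1.2857

E[|X-4|] = Σ |x-4|·P(X=x)
 = 3·1/91 + 2·4/91 + 1·9/91 + 0·16/91 + 1·25/91 + 2·36/91
 = 3/91 + 8/91 + 9/91 + 0 + 25/91 + 72/91
 = 9/7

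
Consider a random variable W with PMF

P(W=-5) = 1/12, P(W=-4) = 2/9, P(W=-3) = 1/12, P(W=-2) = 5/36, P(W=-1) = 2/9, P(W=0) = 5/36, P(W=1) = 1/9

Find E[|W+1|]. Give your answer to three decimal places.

E[|W+1|] = Σ |w+1|·P(W=w)
 = 4·1/12 + 3·2/9 + 2·1/12 + 1·5/36 + 0·2/9 + 1·5/36 + 2·1/9
 = 1/3 + 2/3 + 1/6 + 5/36 + 0 + 5/36 + 2/9
 = 5/3

1.667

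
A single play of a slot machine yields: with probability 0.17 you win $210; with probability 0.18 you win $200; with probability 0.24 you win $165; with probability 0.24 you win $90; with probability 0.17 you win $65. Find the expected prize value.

143.95

E[payout] = 210·0.17 + 200·0.18 + 165·0.24 + 90·0.24 + 65·0.17
 = 35.7 + 36 + 39.6 + 21.6 + 11.05
 = 143.95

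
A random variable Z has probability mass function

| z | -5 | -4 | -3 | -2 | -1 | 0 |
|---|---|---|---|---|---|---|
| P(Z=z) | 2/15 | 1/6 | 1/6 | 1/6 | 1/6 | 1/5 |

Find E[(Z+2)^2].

3

E[(Z+2)^2] = Σ (z+2)^2·P(Z=z)
 = 9·2/15 + 4·1/6 + 1·1/6 + 0·1/6 + 1·1/6 + 4·1/5
 = 6/5 + 2/3 + 1/6 + 0 + 1/6 + 4/5
 = 3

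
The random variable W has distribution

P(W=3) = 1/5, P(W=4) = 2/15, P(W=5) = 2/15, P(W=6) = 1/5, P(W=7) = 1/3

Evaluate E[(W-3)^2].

7.8

E[(W-3)^2] = Σ (w-3)^2·P(W=w)
 = 0·1/5 + 1·2/15 + 4·2/15 + 9·1/5 + 16·1/3
 = 0 + 2/15 + 8/15 + 9/5 + 16/3
 = 39/5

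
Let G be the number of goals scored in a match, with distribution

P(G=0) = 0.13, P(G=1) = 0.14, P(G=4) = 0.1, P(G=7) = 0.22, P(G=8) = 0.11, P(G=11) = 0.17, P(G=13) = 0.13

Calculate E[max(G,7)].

E[max(G,7)] = Σ max(g,7)·P(G=g)
 = 7·0.13 + 7·0.14 + 7·0.1 + 7·0.22 + 8·0.11 + 11·0.17 + 13·0.13
 = 0.91 + 0.98 + 0.7 + 1.54 + 0.88 + 1.87 + 1.69
 = 8.57

8.57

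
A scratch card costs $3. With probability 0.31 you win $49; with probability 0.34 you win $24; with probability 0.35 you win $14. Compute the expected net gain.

25.25

E[payout] = 49·0.31 + 24·0.34 + 14·0.35
 = 15.19 + 8.16 + 4.9
 = 28.25
Net = 28.25 - 3 = 25.25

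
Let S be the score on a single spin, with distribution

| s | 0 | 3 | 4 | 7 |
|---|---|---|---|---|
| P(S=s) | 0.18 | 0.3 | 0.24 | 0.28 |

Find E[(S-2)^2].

E[(S-2)^2] = Σ (s-2)^2·P(S=s)
 = 4·0.18 + 1·0.3 + 4·0.24 + 25·0.28
 = 0.72 + 0.3 + 0.96 + 7
 = 8.98

8.98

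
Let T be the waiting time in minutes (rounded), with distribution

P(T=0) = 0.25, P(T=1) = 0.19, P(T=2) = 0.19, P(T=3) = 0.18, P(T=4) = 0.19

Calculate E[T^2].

E[T^2] = Σ t^2·P(T=t)
 = 0·0.25 + 1·0.19 + 4·0.19 + 9·0.18 + 16·0.19
 = 0 + 0.19 + 0.76 + 1.62 + 3.04
 = 5.61

5.61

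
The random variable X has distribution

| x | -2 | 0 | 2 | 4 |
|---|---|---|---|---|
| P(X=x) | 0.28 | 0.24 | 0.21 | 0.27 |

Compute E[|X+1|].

E[|X+1|] = Σ |x+1|·P(X=x)
 = 1·0.28 + 1·0.24 + 3·0.21 + 5·0.27
 = 0.28 + 0.24 + 0.63 + 1.35
 = 2.5

2.5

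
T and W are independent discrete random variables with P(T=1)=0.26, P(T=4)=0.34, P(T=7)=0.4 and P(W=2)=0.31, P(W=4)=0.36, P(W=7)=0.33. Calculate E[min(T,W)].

E[min(T,W)] = Σ_t Σ_w min(t,w) · P(T=t)P(W=w)
 = 1·0.0806 + 1·0.0936 + 1·0.0858 + 2·0.1054 + 4·0.1224 + 4·0.1122 + 2·0.124 + 4·0.144 + 7·0.132
 = 0.0806 + 0.0936 + 0.0858 + 0.2108 + 0.4896 + 0.4488 + 0.248 + 0.576 + 0.924
 = 3.1572

3.1572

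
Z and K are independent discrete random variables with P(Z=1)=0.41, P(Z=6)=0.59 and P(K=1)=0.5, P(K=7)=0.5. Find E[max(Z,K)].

5.475

E[max(Z,K)] = Σ_z Σ_k max(z,k) · P(Z=z)P(K=k)
 = 1·0.205 + 7·0.205 + 6·0.295 + 7·0.295
 = 0.205 + 1.435 + 1.77 + 2.065
 = 5.475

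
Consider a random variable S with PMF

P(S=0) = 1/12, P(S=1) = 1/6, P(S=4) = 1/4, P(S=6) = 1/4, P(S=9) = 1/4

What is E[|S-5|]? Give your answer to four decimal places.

E[|S-5|] = Σ |s-5|·P(S=s)
 = 5·1/12 + 4·1/6 + 1·1/4 + 1·1/4 + 4·1/4
 = 5/12 + 2/3 + 1/4 + 1/4 + 1
 = 31/12

2.5833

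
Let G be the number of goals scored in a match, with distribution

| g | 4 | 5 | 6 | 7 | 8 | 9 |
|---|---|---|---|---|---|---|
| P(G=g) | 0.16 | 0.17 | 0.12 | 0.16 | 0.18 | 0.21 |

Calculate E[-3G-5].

E[-3G-5] = Σ (-3g-5)·P(G=g)
 = (-17)·0.16 + (-20)·0.17 + (-23)·0.12 + (-26)·0.16 + (-29)·0.18 + (-32)·0.21
 = (-2.72) + (-3.4) + (-2.76) + (-4.16) + (-5.22) + (-6.72)
 = -24.98

-24.98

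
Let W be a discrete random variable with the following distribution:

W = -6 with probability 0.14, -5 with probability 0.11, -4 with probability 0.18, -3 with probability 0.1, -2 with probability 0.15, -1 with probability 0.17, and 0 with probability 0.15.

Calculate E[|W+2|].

E[|W+2|] = Σ |w+2|·P(W=w)
 = 4·0.14 + 3·0.11 + 2·0.18 + 1·0.1 + 0·0.15 + 1·0.17 + 2·0.15
 = 0.56 + 0.33 + 0.36 + 0.1 + 0 + 0.17 + 0.3
 = 1.82

1.82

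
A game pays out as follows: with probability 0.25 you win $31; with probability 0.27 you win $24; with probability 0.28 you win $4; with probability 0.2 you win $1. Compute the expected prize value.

E[payout] = 31·0.25 + 24·0.27 + 4·0.28 + 1·0.2
 = 7.75 + 6.48 + 1.12 + 0.2
 = 15.55

15.55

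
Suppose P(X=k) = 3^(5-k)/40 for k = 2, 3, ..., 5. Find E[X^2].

6.55

E[X^2] = Σ x^2·P(X=x)
 = 4·27/40 + 9·9/40 + 16·3/40 + 25·1/40
 = 27/10 + 81/40 + 6/5 + 5/8
 = 131/20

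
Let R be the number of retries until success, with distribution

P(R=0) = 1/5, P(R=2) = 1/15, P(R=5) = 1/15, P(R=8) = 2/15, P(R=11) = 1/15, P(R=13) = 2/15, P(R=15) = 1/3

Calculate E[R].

E[R] = Σ r·P(R=r)
 = 0·1/5 + 2·1/15 + 5·1/15 + 8·2/15 + 11·1/15 + 13·2/15 + 15·1/3
 = 0 + 2/15 + 1/3 + 16/15 + 11/15 + 26/15 + 5
 = 9

9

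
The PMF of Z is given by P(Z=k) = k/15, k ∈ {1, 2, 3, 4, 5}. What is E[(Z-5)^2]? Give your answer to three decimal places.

3.333

E[(Z-5)^2] = Σ (z-5)^2·P(Z=z)
 = 16·1/15 + 9·2/15 + 4·1/5 + 1·4/15 + 0·1/3
 = 16/15 + 6/5 + 4/5 + 4/15 + 0
 = 10/3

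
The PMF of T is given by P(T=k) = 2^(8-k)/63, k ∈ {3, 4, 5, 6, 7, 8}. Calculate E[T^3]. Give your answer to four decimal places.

E[T^3] = Σ t^3·P(T=t)
 = 27·32/63 + 64·16/63 + 125·8/63 + 216·4/63 + 343·2/63 + 512·1/63
 = 96/7 + 1024/63 + 1000/63 + 96/7 + 98/9 + 512/63
 = 550/7

78.5714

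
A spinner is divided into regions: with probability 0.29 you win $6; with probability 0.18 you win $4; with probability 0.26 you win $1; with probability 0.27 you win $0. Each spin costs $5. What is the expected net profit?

-2.28

E[payout] = 6·0.29 + 4·0.18 + 1·0.26 + 0·0.27
 = 1.74 + 0.72 + 0.26 + 0
 = 2.72
Net = 2.72 - 5 = -2.28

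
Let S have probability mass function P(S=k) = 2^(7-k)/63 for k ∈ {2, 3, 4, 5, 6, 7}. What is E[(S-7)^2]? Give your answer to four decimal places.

E[(S-7)^2] = Σ (s-7)^2·P(S=s)
 = 25·32/63 + 16·16/63 + 9·8/63 + 4·4/63 + 1·2/63 + 0·1/63
 = 800/63 + 256/63 + 8/7 + 16/63 + 2/63 + 0
 = 382/21

18.1905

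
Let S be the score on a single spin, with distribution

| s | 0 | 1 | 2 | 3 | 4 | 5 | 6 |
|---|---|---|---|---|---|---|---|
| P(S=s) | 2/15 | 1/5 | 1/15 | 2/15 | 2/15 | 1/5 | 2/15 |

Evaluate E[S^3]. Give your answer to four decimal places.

E[S^3] = Σ s^3·P(S=s)
 = 0·2/15 + 1·1/5 + 8·1/15 + 27·2/15 + 64·2/15 + 125·1/5 + 216·2/15
 = 0 + 1/5 + 8/15 + 18/5 + 128/15 + 25 + 144/5
 = 200/3

66.6667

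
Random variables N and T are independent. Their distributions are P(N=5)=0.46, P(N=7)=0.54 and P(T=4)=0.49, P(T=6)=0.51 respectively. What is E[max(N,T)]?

E[max(N,T)] = Σ_n Σ_t max(n,t) · P(N=n)P(T=t)
 = 5·0.2254 + 6·0.2346 + 7·0.2646 + 7·0.2754
 = 1.127 + 1.4076 + 1.8522 + 1.9278
 = 6.3146

6.3146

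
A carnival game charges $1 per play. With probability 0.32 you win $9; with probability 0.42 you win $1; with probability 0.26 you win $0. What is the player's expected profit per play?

2.3

E[payout] = 9·0.32 + 1·0.42 + 0·0.26
 = 2.88 + 0.42 + 0
 = 3.3
Net = 3.3 - 1 = 2.3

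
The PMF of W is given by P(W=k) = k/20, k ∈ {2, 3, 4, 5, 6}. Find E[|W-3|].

1.7

E[|W-3|] = Σ |w-3|·P(W=w)
 = 1·1/10 + 0·3/20 + 1·1/5 + 2·1/4 + 3·3/10
 = 1/10 + 0 + 1/5 + 1/2 + 9/10
 = 17/10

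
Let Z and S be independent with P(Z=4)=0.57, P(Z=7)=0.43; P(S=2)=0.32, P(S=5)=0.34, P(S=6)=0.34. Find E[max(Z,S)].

5.8714

E[max(Z,S)] = Σ_z Σ_s max(z,s) · P(Z=z)P(S=s)
 = 4·0.1824 + 5·0.1938 + 6·0.1938 + 7·0.1376 + 7·0.1462 + 7·0.1462
 = 0.7296 + 0.969 + 1.1628 + 0.9632 + 1.0234 + 1.0234
 = 5.8714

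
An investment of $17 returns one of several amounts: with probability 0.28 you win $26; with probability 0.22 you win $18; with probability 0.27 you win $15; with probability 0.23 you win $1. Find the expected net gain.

-1.48

E[payout] = 26·0.28 + 18·0.22 + 15·0.27 + 1·0.23
 = 7.28 + 3.96 + 4.05 + 0.23
 = 15.52
Net = 15.52 - 17 = -1.48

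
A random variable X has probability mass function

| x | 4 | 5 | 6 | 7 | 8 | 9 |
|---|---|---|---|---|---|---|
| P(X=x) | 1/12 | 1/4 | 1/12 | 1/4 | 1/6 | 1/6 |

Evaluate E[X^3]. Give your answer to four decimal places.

347.1667

E[X^3] = Σ x^3·P(X=x)
 = 64·1/12 + 125·1/4 + 216·1/12 + 343·1/4 + 512·1/6 + 729·1/6
 = 16/3 + 125/4 + 18 + 343/4 + 256/3 + 243/2
 = 2083/6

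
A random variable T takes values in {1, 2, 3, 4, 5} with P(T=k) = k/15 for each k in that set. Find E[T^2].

15

E[T^2] = Σ t^2·P(T=t)
 = 1·1/15 + 4·2/15 + 9·1/5 + 16·4/15 + 25·1/3
 = 1/15 + 8/15 + 9/5 + 64/15 + 25/3
 = 15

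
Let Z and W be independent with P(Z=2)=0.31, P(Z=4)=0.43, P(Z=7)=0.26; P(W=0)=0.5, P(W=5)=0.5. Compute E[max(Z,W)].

4.84

E[max(Z,W)] = Σ_z Σ_w max(z,w) · P(Z=z)P(W=w)
 = 2·0.155 + 5·0.155 + 4·0.215 + 5·0.215 + 7·0.13 + 7·0.13
 = 0.31 + 0.775 + 0.86 + 1.075 + 0.91 + 0.91
 = 4.84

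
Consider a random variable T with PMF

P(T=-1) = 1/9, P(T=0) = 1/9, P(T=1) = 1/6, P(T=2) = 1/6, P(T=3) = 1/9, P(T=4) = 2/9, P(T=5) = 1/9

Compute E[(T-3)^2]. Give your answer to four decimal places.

4.2778

E[(T-3)^2] = Σ (t-3)^2·P(T=t)
 = 16·1/9 + 9·1/9 + 4·1/6 + 1·1/6 + 0·1/9 + 1·2/9 + 4·1/9
 = 16/9 + 1 + 2/3 + 1/6 + 0 + 2/9 + 4/9
 = 77/18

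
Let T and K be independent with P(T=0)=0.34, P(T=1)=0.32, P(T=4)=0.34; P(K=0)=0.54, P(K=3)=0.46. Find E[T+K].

3.06

E[T+K] = Σ_t Σ_k (t+k) · P(T=t)P(K=k)
 = 0·0.1836 + 3·0.1564 + 1·0.1728 + 4·0.1472 + 4·0.1836 + 7·0.1564
 = 0 + 0.4692 + 0.1728 + 0.5888 + 0.7344 + 1.0948
 = 3.06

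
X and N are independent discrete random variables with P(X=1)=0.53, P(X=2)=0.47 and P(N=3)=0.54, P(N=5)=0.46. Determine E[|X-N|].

E[|X-N|] = Σ_x Σ_n |x-n| · P(X=x)P(N=n)
 = 2·0.2862 + 4·0.2438 + 1·0.2538 + 3·0.2162
 = 0.5724 + 0.9752 + 0.2538 + 0.6486
 = 2.45

2.45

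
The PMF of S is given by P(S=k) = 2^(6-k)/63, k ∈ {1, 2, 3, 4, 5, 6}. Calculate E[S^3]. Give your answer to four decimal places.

17.4286

E[S^3] = Σ s^3·P(S=s)
 = 1·32/63 + 8·16/63 + 27·8/63 + 64·4/63 + 125·2/63 + 216·1/63
 = 32/63 + 128/63 + 24/7 + 256/63 + 250/63 + 24/7
 = 122/7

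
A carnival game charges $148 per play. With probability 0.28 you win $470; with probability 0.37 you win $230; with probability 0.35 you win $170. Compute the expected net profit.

E[payout] = 470·0.28 + 230·0.37 + 170·0.35
 = 131.6 + 85.1 + 59.5
 = 276.2
Net = 276.2 - 148 = 128.2

128.2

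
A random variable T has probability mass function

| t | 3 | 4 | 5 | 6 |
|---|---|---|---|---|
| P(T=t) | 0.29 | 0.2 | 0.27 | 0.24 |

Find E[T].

4.46

E[T] = Σ t·P(T=t)
 = 3·0.29 + 4·0.2 + 5·0.27 + 6·0.24
 = 0.87 + 0.8 + 1.35 + 1.44
 = 4.46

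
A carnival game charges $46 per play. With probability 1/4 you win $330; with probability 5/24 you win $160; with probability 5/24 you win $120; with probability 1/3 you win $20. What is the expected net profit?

E[payout] = 330·1/4 + 160·5/24 + 120·5/24 + 20·1/3
 = 165/2 + 100/3 + 25 + 20/3
 = 295/2
Net = 295/2 - 46 = 203/2

101.5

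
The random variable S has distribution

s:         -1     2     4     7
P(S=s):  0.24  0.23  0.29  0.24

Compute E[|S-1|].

3.02

E[|S-1|] = Σ |s-1|·P(S=s)
 = 2·0.24 + 1·0.23 + 3·0.29 + 6·0.24
 = 0.48 + 0.23 + 0.87 + 1.44
 = 3.02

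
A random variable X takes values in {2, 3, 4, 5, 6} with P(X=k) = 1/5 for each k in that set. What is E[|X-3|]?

1.4

E[|X-3|] = Σ |x-3|·P(X=x)
 = 1·1/5 + 0·1/5 + 1·1/5 + 2·1/5 + 3·1/5
 = 1/5 + 0 + 1/5 + 2/5 + 3/5
 = 7/5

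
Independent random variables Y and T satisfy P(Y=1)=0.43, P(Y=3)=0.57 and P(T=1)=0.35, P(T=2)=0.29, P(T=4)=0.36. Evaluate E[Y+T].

4.51

E[Y+T] = Σ_y Σ_t (y+t) · P(Y=y)P(T=t)
 = 2·0.1505 + 3·0.1247 + 5·0.1548 + 4·0.1995 + 5·0.1653 + 7·0.2052
 = 0.301 + 0.3741 + 0.774 + 0.798 + 0.8265 + 1.4364
 = 4.51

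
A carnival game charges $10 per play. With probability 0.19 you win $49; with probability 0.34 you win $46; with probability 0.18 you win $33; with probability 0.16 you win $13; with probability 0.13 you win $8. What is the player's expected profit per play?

E[payout] = 49·0.19 + 46·0.34 + 33·0.18 + 13·0.16 + 8·0.13
 = 9.31 + 15.64 + 5.94 + 2.08 + 1.04
 = 34.01
Net = 34.01 - 10 = 24.01

24.01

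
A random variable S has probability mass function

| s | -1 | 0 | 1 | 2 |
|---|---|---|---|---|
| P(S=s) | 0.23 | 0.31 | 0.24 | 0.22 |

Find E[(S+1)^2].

3.25

E[(S+1)^2] = Σ (s+1)^2·P(S=s)
 = 0·0.23 + 1·0.31 + 4·0.24 + 9·0.22
 = 0 + 0.31 + 0.96 + 1.98
 = 3.25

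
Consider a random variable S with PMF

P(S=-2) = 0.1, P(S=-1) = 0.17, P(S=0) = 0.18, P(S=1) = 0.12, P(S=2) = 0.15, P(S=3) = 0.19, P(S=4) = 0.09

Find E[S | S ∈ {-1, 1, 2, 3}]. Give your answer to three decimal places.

P(S ∈ {-1, 1, 2, 3}) = 0.17 + 0.12 + 0.15 + 0.19 = 0.63.
E[S | S ∈ {-1, 1, 2, 3}] = [(-1)·0.17 + 1·0.12 + 2·0.15 + 3·0.19] / 0.63
 = 0.82 / 0.63
 = 82/63

1.302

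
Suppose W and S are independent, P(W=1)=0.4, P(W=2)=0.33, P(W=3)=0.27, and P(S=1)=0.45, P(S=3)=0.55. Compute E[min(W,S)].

E[min(W,S)] = Σ_w Σ_s min(w,s) · P(W=w)P(S=s)
 = 1·0.18 + 1·0.22 + 1·0.1485 + 2·0.1815 + 1·0.1215 + 3·0.1485
 = 0.18 + 0.22 + 0.1485 + 0.363 + 0.1215 + 0.4455
 = 1.4785

1.4785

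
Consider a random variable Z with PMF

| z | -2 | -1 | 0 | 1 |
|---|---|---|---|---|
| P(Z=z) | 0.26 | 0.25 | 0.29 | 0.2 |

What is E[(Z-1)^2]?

3.63

E[(Z-1)^2] = Σ (z-1)^2·P(Z=z)
 = 9·0.26 + 4·0.25 + 1·0.29 + 0·0.2
 = 2.34 + 1 + 0.29 + 0
 = 3.63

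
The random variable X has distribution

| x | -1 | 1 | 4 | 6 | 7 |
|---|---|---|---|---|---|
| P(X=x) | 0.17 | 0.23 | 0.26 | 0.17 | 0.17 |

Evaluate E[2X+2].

E[2X+2] = Σ (2x+2)·P(X=x)
 = 0·0.17 + 4·0.23 + 10·0.26 + 14·0.17 + 16·0.17
 = 0 + 0.92 + 2.6 + 2.38 + 2.72
 = 8.62

8.62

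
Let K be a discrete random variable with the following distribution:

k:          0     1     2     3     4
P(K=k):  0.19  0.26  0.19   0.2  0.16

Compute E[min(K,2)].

E[min(K,2)] = Σ min(k,2)·P(K=k)
 = 0·0.19 + 1·0.26 + 2·0.19 + 2·0.2 + 2·0.16
 = 0 + 0.26 + 0.38 + 0.4 + 0.32
 = 1.36

1.36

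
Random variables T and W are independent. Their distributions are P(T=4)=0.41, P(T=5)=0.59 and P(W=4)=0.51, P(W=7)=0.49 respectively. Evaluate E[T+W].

E[T+W] = Σ_t Σ_w (t+w) · P(T=t)P(W=w)
 = 8·0.2091 + 11·0.2009 + 9·0.3009 + 12·0.2891
 = 1.6728 + 2.2099 + 2.7081 + 3.4692
 = 10.06

10.06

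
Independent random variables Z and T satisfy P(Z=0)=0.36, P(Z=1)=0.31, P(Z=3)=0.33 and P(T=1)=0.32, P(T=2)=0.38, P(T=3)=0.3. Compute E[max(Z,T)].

E[max(Z,T)] = Σ_z Σ_t max(z,t) · P(Z=z)P(T=t)
 = 1·0.1152 + 2·0.1368 + 3·0.108 + 1·0.0992 + 2·0.1178 + 3·0.093 + 3·0.1056 + 3·0.1254 + 3·0.099
 = 0.1152 + 0.2736 + 0.324 + 0.0992 + 0.2356 + 0.279 + 0.3168 + 0.3762 + 0.297
 = 2.3166

2.3166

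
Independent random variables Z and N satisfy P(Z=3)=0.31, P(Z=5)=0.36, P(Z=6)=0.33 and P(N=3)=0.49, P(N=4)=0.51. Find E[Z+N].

8.22

E[Z+N] = Σ_z Σ_n (z+n) · P(Z=z)P(N=n)
 = 6·0.1519 + 7·0.1581 + 8·0.1764 + 9·0.1836 + 9·0.1617 + 10·0.1683
 = 0.9114 + 1.1067 + 1.4112 + 1.6524 + 1.4553 + 1.683
 = 8.22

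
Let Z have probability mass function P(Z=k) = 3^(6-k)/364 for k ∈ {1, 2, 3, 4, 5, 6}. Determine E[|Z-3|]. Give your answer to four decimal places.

E[|Z-3|] = Σ |z-3|·P(Z=z)
 = 2·243/364 + 1·81/364 + 0·27/364 + 1·9/364 + 2·3/364 + 3·1/364
 = 243/182 + 81/364 + 0 + 9/364 + 3/182 + 3/364
 = 45/28

1.6071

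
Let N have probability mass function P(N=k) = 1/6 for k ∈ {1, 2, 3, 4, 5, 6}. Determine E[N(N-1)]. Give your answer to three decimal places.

11.667

E[N(N-1)] = Σ n(n-1)·P(N=n)
 = 0·1/6 + 2·1/6 + 6·1/6 + 12·1/6 + 20·1/6 + 30·1/6
 = 0 + 1/3 + 1 + 2 + 10/3 + 5
 = 35/3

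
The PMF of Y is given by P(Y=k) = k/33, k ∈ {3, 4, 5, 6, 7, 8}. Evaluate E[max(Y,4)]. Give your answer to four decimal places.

E[max(Y,4)] = Σ max(y,4)·P(Y=y)
 = 4·1/11 + 4·4/33 + 5·5/33 + 6·2/11 + 7·7/33 + 8·8/33
 = 4/11 + 16/33 + 25/33 + 12/11 + 49/33 + 64/33
 = 202/33

6.1212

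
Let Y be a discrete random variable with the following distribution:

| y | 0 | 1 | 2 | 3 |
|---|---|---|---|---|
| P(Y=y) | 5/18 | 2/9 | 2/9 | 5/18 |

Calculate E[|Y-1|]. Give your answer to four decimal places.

1.0556

E[|Y-1|] = Σ |y-1|·P(Y=y)
 = 1·5/18 + 0·2/9 + 1·2/9 + 2·5/18
 = 5/18 + 0 + 2/9 + 5/9
 = 19/18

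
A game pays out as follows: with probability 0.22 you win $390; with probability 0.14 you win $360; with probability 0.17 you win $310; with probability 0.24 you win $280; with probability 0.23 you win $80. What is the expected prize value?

E[payout] = 390·0.22 + 360·0.14 + 310·0.17 + 280·0.24 + 80·0.23
 = 85.8 + 50.4 + 52.7 + 67.2 + 18.4
 = 274.5

274.5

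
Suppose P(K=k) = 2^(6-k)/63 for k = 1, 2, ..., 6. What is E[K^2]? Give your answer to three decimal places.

5.048

E[K^2] = Σ k^2·P(K=k)
 = 1·32/63 + 4·16/63 + 9·8/63 + 16·4/63 + 25·2/63 + 36·1/63
 = 32/63 + 64/63 + 8/7 + 64/63 + 50/63 + 4/7
 = 106/21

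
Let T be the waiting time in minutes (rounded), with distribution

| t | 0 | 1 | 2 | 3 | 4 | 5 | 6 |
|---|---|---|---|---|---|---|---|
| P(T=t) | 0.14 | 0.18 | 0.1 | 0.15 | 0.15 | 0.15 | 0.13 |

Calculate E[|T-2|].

E[|T-2|] = Σ |t-2|·P(T=t)
 = 2·0.14 + 1·0.18 + 0·0.1 + 1·0.15 + 2·0.15 + 3·0.15 + 4·0.13
 = 0.28 + 0.18 + 0 + 0.15 + 0.3 + 0.45 + 0.52
 = 1.88

1.88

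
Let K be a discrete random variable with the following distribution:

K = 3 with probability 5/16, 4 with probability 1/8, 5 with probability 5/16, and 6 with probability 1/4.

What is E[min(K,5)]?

E[min(K,5)] = Σ min(k,5)·P(K=k)
 = 3·5/16 + 4·1/8 + 5·5/16 + 5·1/4
 = 15/16 + 1/2 + 25/16 + 5/4
 = 17/4

4.25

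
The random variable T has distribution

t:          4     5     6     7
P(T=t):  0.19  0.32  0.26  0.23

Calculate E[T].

5.53

E[T] = Σ t·P(T=t)
 = 4·0.19 + 5·0.32 + 6·0.26 + 7·0.23
 = 0.76 + 1.6 + 1.56 + 1.61
 = 5.53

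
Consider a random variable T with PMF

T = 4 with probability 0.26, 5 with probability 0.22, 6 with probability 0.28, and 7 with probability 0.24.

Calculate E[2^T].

E[2^T] = Σ 2^t·P(T=t)
 = 16·0.26 + 32·0.22 + 64·0.28 + 128·0.24
 = 4.16 + 7.04 + 17.92 + 30.72
 = 59.84

59.84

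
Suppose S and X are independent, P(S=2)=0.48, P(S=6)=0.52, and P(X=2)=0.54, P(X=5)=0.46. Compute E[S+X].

E[S+X] = Σ_s Σ_x (s+x) · P(S=s)P(X=x)
 = 4·0.2592 + 7·0.2208 + 8·0.2808 + 11·0.2392
 = 1.0368 + 1.5456 + 2.2464 + 2.6312
 = 7.46

7.46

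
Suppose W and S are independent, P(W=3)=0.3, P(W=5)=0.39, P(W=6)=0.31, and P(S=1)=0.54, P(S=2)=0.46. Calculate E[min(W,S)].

1.46

E[min(W,S)] = Σ_w Σ_s min(w,s) · P(W=w)P(S=s)
 = 1·0.162 + 2·0.138 + 1·0.2106 + 2·0.1794 + 1·0.1674 + 2·0.1426
 = 0.162 + 0.276 + 0.2106 + 0.3588 + 0.1674 + 0.2852
 = 1.46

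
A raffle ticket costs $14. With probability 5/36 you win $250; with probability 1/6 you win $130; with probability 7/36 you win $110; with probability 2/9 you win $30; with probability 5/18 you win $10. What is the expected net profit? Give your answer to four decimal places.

E[payout] = 250·5/36 + 130·1/6 + 110·7/36 + 30·2/9 + 10·5/18
 = 625/18 + 65/3 + 385/18 + 20/3 + 25/9
 = 785/9
Net = 785/9 - 14 = 659/9

73.2222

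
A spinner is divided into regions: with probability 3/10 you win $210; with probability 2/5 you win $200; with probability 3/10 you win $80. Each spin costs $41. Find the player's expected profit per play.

E[payout] = 210·3/10 + 200·2/5 + 80·3/10
 = 63 + 80 + 24
 = 167
Net = 167 - 41 = 126

126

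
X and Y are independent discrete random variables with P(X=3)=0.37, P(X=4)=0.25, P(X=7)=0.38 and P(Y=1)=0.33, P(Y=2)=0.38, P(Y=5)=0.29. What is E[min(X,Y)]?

E[min(X,Y)] = Σ_x Σ_y min(x,y) · P(X=x)P(Y=y)
 = 1·0.1221 + 2·0.1406 + 3·0.1073 + 1·0.0825 + 2·0.095 + 4·0.0725 + 1·0.1254 + 2·0.1444 + 5·0.1102
 = 0.1221 + 0.2812 + 0.3219 + 0.0825 + 0.19 + 0.29 + 0.1254 + 0.2888 + 0.551
 = 2.2529

2.2529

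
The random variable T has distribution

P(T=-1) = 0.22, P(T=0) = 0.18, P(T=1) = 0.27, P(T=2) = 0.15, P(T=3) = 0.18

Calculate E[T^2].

2.71

E[T^2] = Σ t^2·P(T=t)
 = 1·0.22 + 0·0.18 + 1·0.27 + 4·0.15 + 9·0.18
 = 0.22 + 0 + 0.27 + 0.6 + 1.62
 = 2.71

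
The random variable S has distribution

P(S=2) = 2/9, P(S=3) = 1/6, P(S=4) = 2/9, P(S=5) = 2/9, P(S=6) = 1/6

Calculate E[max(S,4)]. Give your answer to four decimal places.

E[max(S,4)] = Σ max(s,4)·P(S=s)
 = 4·2/9 + 4·1/6 + 4·2/9 + 5·2/9 + 6·1/6
 = 8/9 + 2/3 + 8/9 + 10/9 + 1
 = 41/9

4.5556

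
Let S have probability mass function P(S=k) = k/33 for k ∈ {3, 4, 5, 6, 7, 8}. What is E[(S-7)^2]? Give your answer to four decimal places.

3.5758

E[(S-7)^2] = Σ (s-7)^2·P(S=s)
 = 16·1/11 + 9·4/33 + 4·5/33 + 1·2/11 + 0·7/33 + 1·8/33
 = 16/11 + 12/11 + 20/33 + 2/11 + 0 + 8/33
 = 118/33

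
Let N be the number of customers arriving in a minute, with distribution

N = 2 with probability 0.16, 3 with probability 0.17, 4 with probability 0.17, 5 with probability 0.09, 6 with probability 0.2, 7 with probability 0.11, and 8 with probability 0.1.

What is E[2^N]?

60.08

E[2^N] = Σ 2^n·P(N=n)
 = 4·0.16 + 8·0.17 + 16·0.17 + 32·0.09 + 64·0.2 + 128·0.11 + 256·0.1
 = 0.64 + 1.36 + 2.72 + 2.88 + 12.8 + 14.08 + 25.6
 = 60.08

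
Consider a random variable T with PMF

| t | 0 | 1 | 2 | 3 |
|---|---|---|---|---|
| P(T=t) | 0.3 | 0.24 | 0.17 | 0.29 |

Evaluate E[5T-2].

E[5T-2] = Σ (5t-2)·P(T=t)
 = (-2)·0.3 + 3·0.24 + 8·0.17 + 13·0.29
 = (-0.6) + 0.72 + 1.36 + 3.77
 = 5.25

5.25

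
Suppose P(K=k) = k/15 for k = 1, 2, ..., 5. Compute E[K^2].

E[K^2] = Σ k^2·P(K=k)
 = 1·1/15 + 4·2/15 + 9·1/5 + 16·4/15 + 25·1/3
 = 1/15 + 8/15 + 9/5 + 64/15 + 25/3
 = 15

15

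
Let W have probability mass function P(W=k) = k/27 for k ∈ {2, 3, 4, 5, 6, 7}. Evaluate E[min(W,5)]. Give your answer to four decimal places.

E[min(W,5)] = Σ min(w,5)·P(W=w)
 = 2·2/27 + 3·1/9 + 4·4/27 + 5·5/27 + 5·2/9 + 5·7/27
 = 4/27 + 1/3 + 16/27 + 25/27 + 10/9 + 35/27
 = 119/27

4.4074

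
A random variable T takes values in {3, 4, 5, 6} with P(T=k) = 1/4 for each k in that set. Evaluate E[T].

E[T] = Σ t·P(T=t)
 = 3·1/4 + 4·1/4 + 5·1/4 + 6·1/4
 = 3/4 + 1 + 5/4 + 3/2
 = 9/2

4.5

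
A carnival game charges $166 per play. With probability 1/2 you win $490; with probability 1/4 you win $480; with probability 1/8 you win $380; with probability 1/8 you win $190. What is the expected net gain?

270.25

E[payout] = 490·1/2 + 480·1/4 + 380·1/8 + 190·1/8
 = 245 + 120 + 95/2 + 95/4
 = 1745/4
Net = 1745/4 - 166 = 1081/4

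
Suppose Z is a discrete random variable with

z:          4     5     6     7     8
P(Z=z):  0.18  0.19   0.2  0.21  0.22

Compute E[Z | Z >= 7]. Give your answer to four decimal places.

7.5116

P(Z >= 7) = 0.21 + 0.22 = 0.43.
E[Z | Z >= 7] = [7·0.21 + 8·0.22] / 0.43
 = 3.23 / 0.43
 = 323/43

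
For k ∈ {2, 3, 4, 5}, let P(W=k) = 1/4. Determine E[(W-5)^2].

3.5

E[(W-5)^2] = Σ (w-5)^2·P(W=w)
 = 9·1/4 + 4·1/4 + 1·1/4 + 0·1/4
 = 9/4 + 1 + 1/4 + 0
 = 7/2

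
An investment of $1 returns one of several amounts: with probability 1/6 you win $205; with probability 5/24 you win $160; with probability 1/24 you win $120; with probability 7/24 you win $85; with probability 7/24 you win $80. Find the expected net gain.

E[payout] = 205·1/6 + 160·5/24 + 120·1/24 + 85·7/24 + 80·7/24
 = 205/6 + 100/3 + 5 + 595/24 + 70/3
 = 965/8
Net = 965/8 - 1 = 957/8

119.625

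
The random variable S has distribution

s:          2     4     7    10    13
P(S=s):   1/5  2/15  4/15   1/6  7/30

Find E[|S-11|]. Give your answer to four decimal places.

4.4333

E[|S-11|] = Σ |s-11|·P(S=s)
 = 9·1/5 + 7·2/15 + 4·4/15 + 1·1/6 + 2·7/30
 = 9/5 + 14/15 + 16/15 + 1/6 + 7/15
 = 133/30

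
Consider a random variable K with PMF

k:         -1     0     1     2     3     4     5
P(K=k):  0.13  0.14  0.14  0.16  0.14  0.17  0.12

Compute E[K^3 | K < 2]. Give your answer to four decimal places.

P(K < 2) = 0.13 + 0.14 + 0.14 = 0.41.
E[K^3 | K < 2] = [(-1)·0.13 + 0·0.14 + 1·0.14] / 0.41
 = 0.01 / 0.41
 = 1/41

0.0244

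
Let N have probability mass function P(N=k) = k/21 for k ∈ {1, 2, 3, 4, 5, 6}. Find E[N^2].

21

E[N^2] = Σ n^2·P(N=n)
 = 1·1/21 + 4·2/21 + 9·1/7 + 16·4/21 + 25·5/21 + 36·2/7
 = 1/21 + 8/21 + 9/7 + 64/21 + 125/21 + 72/7
 = 21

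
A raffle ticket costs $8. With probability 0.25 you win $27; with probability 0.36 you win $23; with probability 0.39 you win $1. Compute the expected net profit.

E[payout] = 27·0.25 + 23·0.36 + 1·0.39
 = 6.75 + 8.28 + 0.39
 = 15.42
Net = 15.42 - 8 = 7.42

7.42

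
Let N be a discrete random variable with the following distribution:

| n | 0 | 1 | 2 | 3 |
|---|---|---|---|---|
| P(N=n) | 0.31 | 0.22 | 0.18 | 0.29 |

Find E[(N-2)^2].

1.75

E[(N-2)^2] = Σ (n-2)^2·P(N=n)
 = 4·0.31 + 1·0.22 + 0·0.18 + 1·0.29
 = 1.24 + 0.22 + 0 + 0.29
 = 1.75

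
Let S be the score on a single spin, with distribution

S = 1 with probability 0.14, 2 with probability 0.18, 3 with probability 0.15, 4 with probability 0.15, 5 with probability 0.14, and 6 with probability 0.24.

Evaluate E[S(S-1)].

E[S(S-1)] = Σ s(s-1)·P(S=s)
 = 0·0.14 + 2·0.18 + 6·0.15 + 12·0.15 + 20·0.14 + 30·0.24
 = 0 + 0.36 + 0.9 + 1.8 + 2.8 + 7.2
 = 13.06

13.06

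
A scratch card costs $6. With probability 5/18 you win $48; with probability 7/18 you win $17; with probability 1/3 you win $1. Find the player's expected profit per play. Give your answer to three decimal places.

E[payout] = 48·5/18 + 17·7/18 + 1·1/3
 = 40/3 + 119/18 + 1/3
 = 365/18
Net = 365/18 - 6 = 257/18

14.278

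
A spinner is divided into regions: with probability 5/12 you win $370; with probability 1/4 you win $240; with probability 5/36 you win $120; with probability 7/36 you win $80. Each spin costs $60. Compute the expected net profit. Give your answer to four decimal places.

E[payout] = 370·5/12 + 240·1/4 + 120·5/36 + 80·7/36
 = 925/6 + 60 + 50/3 + 140/9
 = 4435/18
Net = 4435/18 - 60 = 3355/18

186.3889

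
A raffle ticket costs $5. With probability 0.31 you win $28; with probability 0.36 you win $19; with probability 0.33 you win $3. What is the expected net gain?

E[payout] = 28·0.31 + 19·0.36 + 3·0.33
 = 8.68 + 6.84 + 0.99
 = 16.51
Net = 16.51 - 5 = 11.51

11.51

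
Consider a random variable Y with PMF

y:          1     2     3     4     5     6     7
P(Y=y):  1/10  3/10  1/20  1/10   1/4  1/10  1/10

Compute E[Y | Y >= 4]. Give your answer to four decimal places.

P(Y >= 4) = 1/10 + 1/4 + 1/10 + 1/10 = 11/20.
E[Y | Y >= 4] = [4·1/10 + 5·1/4 + 6·1/10 + 7·1/10] / (11/20)
 = 59/20 / (11/20)
 = 59/11

5.3636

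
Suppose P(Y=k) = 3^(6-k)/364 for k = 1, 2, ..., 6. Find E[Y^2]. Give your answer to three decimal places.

2.926

E[Y^2] = Σ y^2·P(Y=y)
 = 1·243/364 + 4·81/364 + 9·27/364 + 16·9/364 + 25·3/364 + 36·1/364
 = 243/364 + 81/91 + 243/364 + 36/91 + 75/364 + 9/91
 = 1065/364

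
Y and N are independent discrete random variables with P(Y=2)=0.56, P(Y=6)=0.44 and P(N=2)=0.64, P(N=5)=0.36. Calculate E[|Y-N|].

1.8896

E[|Y-N|] = Σ_y Σ_n |y-n| · P(Y=y)P(N=n)
 = 0·0.3584 + 3·0.2016 + 4·0.2816 + 1·0.1584
 = 0 + 0.6048 + 1.1264 + 0.1584
 = 1.8896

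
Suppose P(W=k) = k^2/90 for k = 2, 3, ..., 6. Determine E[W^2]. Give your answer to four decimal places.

E[W^2] = Σ w^2·P(W=w)
 = 4·2/45 + 9·1/10 + 16·8/45 + 25·5/18 + 36·2/5
 = 8/45 + 9/10 + 128/45 + 125/18 + 72/5
 = 379/15

25.2667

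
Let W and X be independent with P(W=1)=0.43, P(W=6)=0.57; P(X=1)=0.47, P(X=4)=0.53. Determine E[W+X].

6.44

E[W+X] = Σ_w Σ_x (w+x) · P(W=w)P(X=x)
 = 2·0.2021 + 5·0.2279 + 7·0.2679 + 10·0.3021
 = 0.4042 + 1.1395 + 1.8753 + 3.021
 = 6.44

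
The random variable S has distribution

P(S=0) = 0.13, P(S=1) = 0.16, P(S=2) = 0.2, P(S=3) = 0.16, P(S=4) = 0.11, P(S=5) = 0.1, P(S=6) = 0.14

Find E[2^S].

E[2^S] = Σ 2^s·P(S=s)
 = 1·0.13 + 2·0.16 + 4·0.2 + 8·0.16 + 16·0.11 + 32·0.1 + 64·0.14
 = 0.13 + 0.32 + 0.8 + 1.28 + 1.76 + 3.2 + 8.96
 = 16.45

16.45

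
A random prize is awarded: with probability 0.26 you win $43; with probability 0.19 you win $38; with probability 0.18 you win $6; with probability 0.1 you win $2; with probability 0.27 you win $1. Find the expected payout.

E[payout] = 43·0.26 + 38·0.19 + 6·0.18 + 2·0.1 + 1·0.27
 = 11.18 + 7.22 + 1.08 + 0.2 + 0.27
 = 19.95

19.95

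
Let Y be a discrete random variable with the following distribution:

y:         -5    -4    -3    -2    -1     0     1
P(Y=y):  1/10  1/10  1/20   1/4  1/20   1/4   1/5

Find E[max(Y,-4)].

E[max(Y,-4)] = Σ max(y,-4)·P(Y=y)
 = (-4)·1/10 + (-4)·1/10 + (-3)·1/20 + (-2)·1/4 + (-1)·1/20 + 0·1/4 + 1·1/5
 = (-2/5) + (-2/5) + (-3/20) + (-1/2) + (-1/20) + 0 + 1/5
 = -13/10

-1.3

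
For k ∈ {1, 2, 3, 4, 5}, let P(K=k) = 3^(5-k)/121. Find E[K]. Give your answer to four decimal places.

1.4793

E[K] = Σ k·P(K=k)
 = 1·81/121 + 2·27/121 + 3·9/121 + 4·3/121 + 5·1/121
 = 81/121 + 54/121 + 27/121 + 12/121 + 5/121
 = 179/121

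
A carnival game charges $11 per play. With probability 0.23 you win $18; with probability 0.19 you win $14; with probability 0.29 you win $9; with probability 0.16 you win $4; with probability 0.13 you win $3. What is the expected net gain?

E[payout] = 18·0.23 + 14·0.19 + 9·0.29 + 4·0.16 + 3·0.13
 = 4.14 + 2.66 + 2.61 + 0.64 + 0.39
 = 10.44
Net = 10.44 - 11 = -0.56

-0.56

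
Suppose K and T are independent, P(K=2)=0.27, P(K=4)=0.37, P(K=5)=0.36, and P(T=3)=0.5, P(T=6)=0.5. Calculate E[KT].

E[KT] = Σ_k Σ_t kt · P(K=k)P(T=t)
 = 6·0.135 + 12·0.135 + 12·0.185 + 24·0.185 + 15·0.18 + 30·0.18
 = 0.81 + 1.62 + 2.22 + 4.44 + 2.7 + 5.4
 = 17.19

17.19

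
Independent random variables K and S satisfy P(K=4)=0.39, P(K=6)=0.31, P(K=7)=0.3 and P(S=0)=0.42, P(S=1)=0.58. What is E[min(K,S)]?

0.58

E[min(K,S)] = Σ_k Σ_s min(k,s) · P(K=k)P(S=s)
 = 0·0.1638 + 1·0.2262 + 0·0.1302 + 1·0.1798 + 0·0.126 + 1·0.174
 = 0 + 0.2262 + 0 + 0.1798 + 0 + 0.174
 = 0.58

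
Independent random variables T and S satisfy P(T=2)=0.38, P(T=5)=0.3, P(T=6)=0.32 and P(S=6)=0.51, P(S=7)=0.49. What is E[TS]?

27.1282

E[TS] = Σ_t Σ_s ts · P(T=t)P(S=s)
 = 12·0.1938 + 14·0.1862 + 30·0.153 + 35·0.147 + 36·0.1632 + 42·0.1568
 = 2.3256 + 2.6068 + 4.59 + 5.145 + 5.8752 + 6.5856
 = 27.1282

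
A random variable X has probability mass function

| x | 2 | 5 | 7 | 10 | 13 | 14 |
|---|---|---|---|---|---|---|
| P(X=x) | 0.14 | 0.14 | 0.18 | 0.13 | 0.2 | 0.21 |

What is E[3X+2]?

E[3X+2] = Σ (3x+2)·P(X=x)
 = 8·0.14 + 17·0.14 + 23·0.18 + 32·0.13 + 41·0.2 + 44·0.21
 = 1.12 + 2.38 + 4.14 + 4.16 + 8.2 + 9.24
 = 29.24

29.24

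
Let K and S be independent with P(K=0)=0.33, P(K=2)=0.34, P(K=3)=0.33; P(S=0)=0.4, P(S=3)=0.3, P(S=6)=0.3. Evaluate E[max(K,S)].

E[max(K,S)] = Σ_k Σ_s max(k,s) · P(K=k)P(S=s)
 = 0·0.132 + 3·0.099 + 6·0.099 + 2·0.136 + 3·0.102 + 6·0.102 + 3·0.132 + 3·0.099 + 6·0.099
 = 0 + 0.297 + 0.594 + 0.272 + 0.306 + 0.612 + 0.396 + 0.297 + 0.594
 = 3.368

3.368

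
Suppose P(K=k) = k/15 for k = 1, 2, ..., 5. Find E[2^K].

17.2

E[2^K] = Σ 2^k·P(K=k)
 = 2·1/15 + 4·2/15 + 8·1/5 + 16·4/15 + 32·1/3
 = 2/15 + 8/15 + 8/5 + 64/15 + 32/3
 = 86/5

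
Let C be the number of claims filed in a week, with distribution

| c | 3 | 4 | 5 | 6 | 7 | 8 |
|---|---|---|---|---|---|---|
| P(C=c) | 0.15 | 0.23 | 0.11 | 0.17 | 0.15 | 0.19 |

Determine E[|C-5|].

E[|C-5|] = Σ |c-5|·P(C=c)
 = 2·0.15 + 1·0.23 + 0·0.11 + 1·0.17 + 2·0.15 + 3·0.19
 = 0.3 + 0.23 + 0 + 0.17 + 0.3 + 0.57
 = 1.57

1.57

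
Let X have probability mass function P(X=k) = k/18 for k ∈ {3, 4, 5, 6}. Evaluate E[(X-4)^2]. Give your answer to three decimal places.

E[(X-4)^2] = Σ (x-4)^2·P(X=x)
 = 1·1/6 + 0·2/9 + 1·5/18 + 4·1/3
 = 1/6 + 0 + 5/18 + 4/3
 = 16/9

1.778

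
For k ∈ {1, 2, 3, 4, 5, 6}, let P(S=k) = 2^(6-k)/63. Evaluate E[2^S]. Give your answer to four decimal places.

6.0952

E[2^S] = Σ 2^s·P(S=s)
 = 2·32/63 + 4·16/63 + 8·8/63 + 16·4/63 + 32·2/63 + 64·1/63
 = 64/63 + 64/63 + 64/63 + 64/63 + 64/63 + 64/63
 = 128/21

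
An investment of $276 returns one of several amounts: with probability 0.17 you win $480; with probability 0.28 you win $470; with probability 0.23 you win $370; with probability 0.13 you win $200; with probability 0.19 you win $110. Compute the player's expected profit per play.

69.2

E[payout] = 480·0.17 + 470·0.28 + 370·0.23 + 200·0.13 + 110·0.19
 = 81.6 + 131.6 + 85.1 + 26 + 20.9
 = 345.2
Net = 345.2 - 276 = 69.2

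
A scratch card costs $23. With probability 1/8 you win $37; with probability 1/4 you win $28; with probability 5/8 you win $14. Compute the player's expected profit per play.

E[payout] = 37·1/8 + 28·1/4 + 14·5/8
 = 37/8 + 7 + 35/4
 = 163/8
Net = 163/8 - 23 = -21/8

-2.625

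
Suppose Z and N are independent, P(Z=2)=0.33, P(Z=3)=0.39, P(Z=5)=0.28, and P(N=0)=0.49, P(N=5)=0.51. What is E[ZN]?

8.2365

E[ZN] = Σ_z Σ_n zn · P(Z=z)P(N=n)
 = 0·0.1617 + 10·0.1683 + 0·0.1911 + 15·0.1989 + 0·0.1372 + 25·0.1428
 = 0 + 1.683 + 0 + 2.9835 + 0 + 3.57
 = 8.2365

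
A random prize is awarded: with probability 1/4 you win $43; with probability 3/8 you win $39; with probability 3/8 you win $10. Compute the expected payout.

29.125

E[payout] = 43·1/4 + 39·3/8 + 10·3/8
 = 43/4 + 117/8 + 15/4
 = 233/8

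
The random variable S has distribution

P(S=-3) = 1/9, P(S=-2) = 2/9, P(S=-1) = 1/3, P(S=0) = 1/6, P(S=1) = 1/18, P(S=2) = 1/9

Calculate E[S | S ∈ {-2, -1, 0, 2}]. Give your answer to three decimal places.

P(S ∈ {-2, -1, 0, 2}) = 2/9 + 1/3 + 1/6 + 1/9 = 5/6.
E[S | S ∈ {-2, -1, 0, 2}] = [(-2)·2/9 + (-1)·1/3 + 0·1/6 + 2·1/9] / (5/6)
 = -5/9 / (5/6)
 = -2/3

-0.667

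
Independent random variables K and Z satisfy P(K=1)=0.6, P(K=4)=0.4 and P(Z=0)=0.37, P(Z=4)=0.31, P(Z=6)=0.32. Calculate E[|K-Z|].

E[|K-Z|] = Σ_k Σ_z |k-z| · P(K=k)P(Z=z)
 = 1·0.222 + 3·0.186 + 5·0.192 + 4·0.148 + 0·0.124 + 2·0.128
 = 0.222 + 0.558 + 0.96 + 0.592 + 0 + 0.256
 = 2.588

2.588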